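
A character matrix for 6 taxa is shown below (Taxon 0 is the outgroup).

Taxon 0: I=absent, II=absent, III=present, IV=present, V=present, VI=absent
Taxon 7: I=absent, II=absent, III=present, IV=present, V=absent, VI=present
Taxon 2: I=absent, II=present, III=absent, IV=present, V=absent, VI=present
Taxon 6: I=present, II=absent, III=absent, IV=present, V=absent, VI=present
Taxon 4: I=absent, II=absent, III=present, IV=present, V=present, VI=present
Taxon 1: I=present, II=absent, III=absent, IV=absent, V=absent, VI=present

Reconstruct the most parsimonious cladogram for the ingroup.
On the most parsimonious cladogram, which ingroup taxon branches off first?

Character polarity is set by the outgroup: the derived state is whichever differs from the outgroup's state, so for III, IV, V the derived state is 'absent', and for the remaining characters it is 'present'.
I: derived state 'present' in Taxon 1 and Taxon 6 only — synapomorphy for {Taxon 1, Taxon 6}.
II: derived state 'present' in Taxon 2 only — an autapomorphy, so it tells us nothing about relationships among taxa.
III: derived state 'absent' in Taxon 1, Taxon 2, and Taxon 6 only — synapomorphy for {Taxon 1, Taxon 2, Taxon 6}.
IV (derived state 'absent') is unique to Taxon 1 (autapomorphy; uninformative for grouping).
Only Taxon 1, Taxon 2, Taxon 6, and Taxon 7 show the derived state 'absent' for V, supporting them as a clade.
All ingroup taxa share the derived state 'present' for VI; it defines the ingroup but does not resolve relationships within it.
Most parsimonious ingroup topology: ((Taxon 7,(Taxon 2,(Taxon 6,Taxon 1))),Taxon 4).
Taxon 4 is sister to the clade containing all other ingroup taxa, so it is the earliest-diverging (most basal) ingroup lineage.

Taxon 4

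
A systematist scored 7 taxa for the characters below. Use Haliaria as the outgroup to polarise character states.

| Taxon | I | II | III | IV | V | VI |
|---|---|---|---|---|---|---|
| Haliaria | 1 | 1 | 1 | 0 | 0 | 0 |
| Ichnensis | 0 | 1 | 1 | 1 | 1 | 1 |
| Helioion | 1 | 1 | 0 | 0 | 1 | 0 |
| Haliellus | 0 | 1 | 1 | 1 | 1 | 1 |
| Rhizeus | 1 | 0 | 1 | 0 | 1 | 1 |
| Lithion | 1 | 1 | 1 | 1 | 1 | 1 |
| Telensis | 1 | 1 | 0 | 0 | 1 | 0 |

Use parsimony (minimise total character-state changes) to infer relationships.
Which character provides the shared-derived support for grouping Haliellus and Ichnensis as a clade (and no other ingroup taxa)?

Character polarity is set by the outgroup: the derived state is whichever differs from the outgroup's state, so for I, II, III the derived state is '0', and for the remaining characters it is '1'.
Only Haliellus and Ichnensis show the derived state '0' for I, supporting them as a clade.
II (derived state '0') is unique to Rhizeus (autapomorphy; uninformative for grouping).
III: derived state '0' in Helioion and Telensis only — synapomorphy for {Helioion, Telensis}.
Only Haliellus, Ichnensis, and Lithion show the derived state '1' for IV, supporting them as a clade.
All ingroup taxa share the derived state '1' for V; it defines the ingroup but does not resolve relationships within it.
VI: derived state '1' in Haliellus, Ichnensis, Lithion, and Rhizeus only — synapomorphy for {Haliellus, Ichnensis, Lithion, Rhizeus}.
Most parsimonious ingroup topology: ((((Ichnensis,Haliellus),Lithion),Rhizeus),(Helioion,Telensis)).
The clade {Haliellus, Ichnensis} is supported by I: its derived state '0' occurs in exactly those taxa and in no other taxon (including the outgroup).

I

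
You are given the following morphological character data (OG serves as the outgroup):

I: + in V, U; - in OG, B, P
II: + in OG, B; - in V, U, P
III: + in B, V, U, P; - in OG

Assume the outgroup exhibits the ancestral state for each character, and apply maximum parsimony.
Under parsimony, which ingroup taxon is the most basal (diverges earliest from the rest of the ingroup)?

B

Character polarity is set by the outgroup: the derived state is whichever differs from the outgroup's state, so for II the derived state is '-', and for the remaining characters it is '+'.
I (derived state '+') is shared by U and V — a synapomorphy uniting that clade.
Only P, U, and V show the derived state '-' for II, supporting them as a clade.
All ingroup taxa share the derived state '+' for III; it defines the ingroup but does not resolve relationships within it.
Most parsimonious ingroup topology: (B,((V,U),P)).
B is sister to the clade containing all other ingroup taxa, so it is the earliest-diverging (most basal) ingroup lineage.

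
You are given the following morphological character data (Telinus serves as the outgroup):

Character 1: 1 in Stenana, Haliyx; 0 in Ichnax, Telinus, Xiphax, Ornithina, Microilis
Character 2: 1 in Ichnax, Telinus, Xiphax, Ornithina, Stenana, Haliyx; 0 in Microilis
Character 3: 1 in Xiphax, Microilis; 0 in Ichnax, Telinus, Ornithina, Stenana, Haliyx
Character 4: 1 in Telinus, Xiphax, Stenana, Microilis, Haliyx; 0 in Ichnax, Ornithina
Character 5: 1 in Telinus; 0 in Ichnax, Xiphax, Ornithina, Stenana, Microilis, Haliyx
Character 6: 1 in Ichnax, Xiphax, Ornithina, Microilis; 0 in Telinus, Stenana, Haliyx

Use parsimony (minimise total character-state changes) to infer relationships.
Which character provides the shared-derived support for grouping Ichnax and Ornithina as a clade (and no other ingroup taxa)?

Character polarity is set by the outgroup: the derived state is whichever differs from the outgroup's state, so for Character 2, Character 4, Character 5 the derived state is '0', and for the remaining characters it is '1'.
Only Haliyx and Stenana show the derived state '1' for Character 1, supporting them as a clade.
Character 2 (derived state '0') is unique to Microilis (autapomorphy; uninformative for grouping).
Only Microilis and Xiphax show the derived state '1' for Character 3, supporting them as a clade.
Character 4 (derived state '0') is shared by Ichnax and Ornithina — a synapomorphy uniting that clade.
All ingroup taxa share the derived state '0' for Character 5; it defines the ingroup but does not resolve relationships within it.
Character 6: derived state '1' in Ichnax, Microilis, Ornithina, and Xiphax only — synapomorphy for {Ichnax, Microilis, Ornithina, Xiphax}.
Most parsimonious ingroup topology: (((Microilis,Xiphax),(Ichnax,Ornithina)),(Stenana,Haliyx)).
The clade {Ichnax, Ornithina} is supported by Character 4: its derived state '0' occurs in exactly those taxa and in no other taxon (including the outgroup).

Character 4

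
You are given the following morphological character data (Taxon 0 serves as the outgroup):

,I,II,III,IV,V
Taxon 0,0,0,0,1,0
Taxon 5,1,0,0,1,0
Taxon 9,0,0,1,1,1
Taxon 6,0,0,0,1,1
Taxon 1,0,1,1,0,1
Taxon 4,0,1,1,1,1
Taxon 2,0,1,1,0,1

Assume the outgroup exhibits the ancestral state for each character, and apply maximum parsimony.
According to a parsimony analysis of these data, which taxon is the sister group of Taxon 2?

Character polarity is set by the outgroup: the derived state is whichever differs from the outgroup's state, so for IV the derived state is '0', and for the remaining characters it is '1'.
I: derived state '1' in Taxon 5 only — an autapomorphy, so it tells us nothing about relationships among taxa.
II (derived state '1') is shared by Taxon 1, Taxon 2, and Taxon 4 — a synapomorphy uniting that clade.
Only Taxon 1, Taxon 2, Taxon 4, and Taxon 9 show the derived state '1' for III, supporting them as a clade.
IV: derived state '0' in Taxon 1 and Taxon 2 only — synapomorphy for {Taxon 1, Taxon 2}.
Only Taxon 1, Taxon 2, Taxon 4, Taxon 6, and Taxon 9 show the derived state '1' for V, supporting them as a clade.
Most parsimonious ingroup topology: (Taxon 5,((Taxon 9,((Taxon 1,Taxon 2),Taxon 4)),Taxon 6)).
Taxon 2 and Taxon 1 form a cherry on this tree, so they are sister taxa.

Taxon 1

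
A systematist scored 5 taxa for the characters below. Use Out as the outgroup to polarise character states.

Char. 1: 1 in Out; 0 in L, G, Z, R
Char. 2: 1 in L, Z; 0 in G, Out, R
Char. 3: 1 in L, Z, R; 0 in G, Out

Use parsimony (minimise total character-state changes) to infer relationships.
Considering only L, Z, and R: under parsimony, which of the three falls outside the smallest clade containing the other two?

R

Character polarity is set by the outgroup: the derived state is whichever differs from the outgroup's state, so for Char. 1 the derived state is '0', and for the remaining characters it is '1'.
Char. 1 (derived state '0') is shared by all ingroup taxa — unites the whole ingroup.
Char. 2 (derived state '1') is shared by L and Z — a synapomorphy uniting that clade.
Only L, R, and Z show the derived state '1' for Char. 3, supporting them as a clade.
Most parsimonious ingroup topology: ((R,(L,Z)),G).
L and Z share a more recent common ancestor with each other than either does with R, so R is the least closely related of the three.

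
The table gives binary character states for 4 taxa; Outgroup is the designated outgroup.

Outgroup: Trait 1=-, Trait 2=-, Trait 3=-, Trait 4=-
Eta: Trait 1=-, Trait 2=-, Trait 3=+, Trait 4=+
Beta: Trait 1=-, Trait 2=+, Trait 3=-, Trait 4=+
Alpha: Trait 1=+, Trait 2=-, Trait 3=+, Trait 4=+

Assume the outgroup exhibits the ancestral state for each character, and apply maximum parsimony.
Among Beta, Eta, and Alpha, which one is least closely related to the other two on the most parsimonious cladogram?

The outgroup has state '-' for every character, so '+' is the derived state throughout.
Trait 1: derived state '+' in Alpha only — an autapomorphy, so it tells us nothing about relationships among taxa.
Trait 2 (derived state '+') is unique to Beta (autapomorphy; uninformative for grouping).
Trait 3 (derived state '+') is shared by Alpha and Eta — a synapomorphy uniting that clade.
Trait 4 (derived state '+') is shared by all ingroup taxa — unites the whole ingroup.
Most parsimonious ingroup topology: ((Eta,Alpha),Beta).
Alpha and Eta share a more recent common ancestor with each other than either does with Beta, so Beta is the least closely related of the three.

Beta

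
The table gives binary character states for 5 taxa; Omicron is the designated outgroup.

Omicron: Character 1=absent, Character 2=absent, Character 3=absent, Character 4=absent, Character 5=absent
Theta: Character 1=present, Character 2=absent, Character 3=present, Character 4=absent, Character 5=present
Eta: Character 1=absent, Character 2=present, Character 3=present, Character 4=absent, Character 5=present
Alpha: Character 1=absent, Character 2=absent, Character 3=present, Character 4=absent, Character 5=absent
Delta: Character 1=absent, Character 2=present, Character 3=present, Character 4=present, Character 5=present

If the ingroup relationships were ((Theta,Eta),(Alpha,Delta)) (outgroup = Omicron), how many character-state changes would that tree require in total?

Map each character onto ((Theta,Eta),(Alpha,Delta)) (rooted by Omicron) and count the minimum state changes it requires (Fitch parsimony):
Character 1: 1; Character 2: 2; Character 3: 1; Character 4: 1; Character 5: 2.
Total tree length = 7.

7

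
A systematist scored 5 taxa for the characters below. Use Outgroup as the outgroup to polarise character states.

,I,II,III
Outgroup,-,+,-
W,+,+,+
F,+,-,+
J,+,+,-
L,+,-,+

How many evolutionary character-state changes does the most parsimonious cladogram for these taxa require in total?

Character polarity is set by the outgroup: the derived state is whichever differs from the outgroup's state, so for II the derived state is '-', and for the remaining characters it is '+'.
I (derived state '+') is shared by all ingroup taxa — unites the whole ingroup.
II (derived state '-') is shared by F and L — a synapomorphy uniting that clade.
III: derived state '+' in F, L, and W only — synapomorphy for {F, L, W}.
Most parsimonious ingroup topology: ((W,(F,L)),J).
Changes per character on this tree: I: 1; II: 1; III: 1.
Total = 3.

3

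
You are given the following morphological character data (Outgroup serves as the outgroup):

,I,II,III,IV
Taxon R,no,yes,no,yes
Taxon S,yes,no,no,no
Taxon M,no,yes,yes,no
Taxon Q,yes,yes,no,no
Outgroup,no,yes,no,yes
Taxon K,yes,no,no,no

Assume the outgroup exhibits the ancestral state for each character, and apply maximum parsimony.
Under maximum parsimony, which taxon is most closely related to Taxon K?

Taxon S

Character polarity is set by the outgroup: the derived state is whichever differs from the outgroup's state, so for II, IV the derived state is 'no', and for the remaining characters it is 'yes'.
I (derived state 'yes') is shared by Taxon K, Taxon Q, and Taxon S — a synapomorphy uniting that clade.
II: derived state 'no' in Taxon K and Taxon S only — synapomorphy for {Taxon K, Taxon S}.
III (derived state 'yes') is unique to Taxon M (autapomorphy; uninformative for grouping).
IV: derived state 'no' in Taxon K, Taxon M, Taxon Q, and Taxon S only — synapomorphy for {Taxon K, Taxon M, Taxon Q, Taxon S}.
Most parsimonious ingroup topology: ((Taxon M,(Taxon Q,(Taxon K,Taxon S))),Taxon R).
Taxon K and Taxon S form a cherry on this tree, so they are sister taxa.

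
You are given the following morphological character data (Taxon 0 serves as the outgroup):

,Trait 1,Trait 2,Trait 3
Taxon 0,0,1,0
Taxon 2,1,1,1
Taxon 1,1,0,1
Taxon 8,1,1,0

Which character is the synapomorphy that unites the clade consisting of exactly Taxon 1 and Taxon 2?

Trait 3

Character polarity is set by the outgroup: the derived state is whichever differs from the outgroup's state, so for Trait 2 the derived state is '0', and for the remaining characters it is '1'.
All ingroup taxa share the derived state '1' for Trait 1; it defines the ingroup but does not resolve relationships within it.
Trait 2: derived state '0' in Taxon 1 only — an autapomorphy, so it tells us nothing about relationships among taxa.
Trait 3: derived state '1' in Taxon 1 and Taxon 2 only — synapomorphy for {Taxon 1, Taxon 2}.
Most parsimonious ingroup topology: ((Taxon 2,Taxon 1),Taxon 8).
The clade {Taxon 1, Taxon 2} is supported by Trait 3: its derived state '1' occurs in exactly those taxa and in no other taxon (including the outgroup).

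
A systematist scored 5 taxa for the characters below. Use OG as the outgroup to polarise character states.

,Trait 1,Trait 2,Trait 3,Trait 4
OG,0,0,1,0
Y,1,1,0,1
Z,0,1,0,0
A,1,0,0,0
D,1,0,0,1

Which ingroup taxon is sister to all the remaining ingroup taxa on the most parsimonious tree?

Character polarity is set by the outgroup: the derived state is whichever differs from the outgroup's state, so for Trait 3 the derived state is '0', and for the remaining characters it is '1'.
Trait 1: derived state '1' in A, D, and Y only — synapomorphy for {A, D, Y}.
Trait 2 (state '1') occurs in Y and Z but conflicts with the nesting implied by the other characters — most parsimoniously interpreted as homoplasy.
Trait 3 (derived state '0') is shared by all ingroup taxa — unites the whole ingroup.
Only D and Y show the derived state '1' for Trait 4, supporting them as a clade.
Most parsimonious ingroup topology: (((Y,D),A),Z).
Z is sister to the clade containing all other ingroup taxa, so it is the earliest-diverging (most basal) ingroup lineage.

Z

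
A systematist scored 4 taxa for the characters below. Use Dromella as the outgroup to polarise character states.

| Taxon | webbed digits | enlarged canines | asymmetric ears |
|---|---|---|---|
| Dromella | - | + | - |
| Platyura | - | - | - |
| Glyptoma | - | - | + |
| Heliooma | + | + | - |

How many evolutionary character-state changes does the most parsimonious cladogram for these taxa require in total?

3

Character polarity is set by the outgroup: the derived state is whichever differs from the outgroup's state, so for enlarged canines the derived state is '-', and for the remaining characters it is '+'.
webbed digits (derived state '+') is unique to Heliooma (autapomorphy; uninformative for grouping).
Only Glyptoma and Platyura show the derived state '-' for enlarged canines, supporting them as a clade.
asymmetric ears: derived state '+' in Glyptoma only — an autapomorphy, so it tells us nothing about relationships among taxa.
Most parsimonious ingroup topology: ((Platyura,Glyptoma),Heliooma).
Changes per character on this tree: webbed digits: 1; enlarged canines: 1; asymmetric ears: 1.
Total = 3.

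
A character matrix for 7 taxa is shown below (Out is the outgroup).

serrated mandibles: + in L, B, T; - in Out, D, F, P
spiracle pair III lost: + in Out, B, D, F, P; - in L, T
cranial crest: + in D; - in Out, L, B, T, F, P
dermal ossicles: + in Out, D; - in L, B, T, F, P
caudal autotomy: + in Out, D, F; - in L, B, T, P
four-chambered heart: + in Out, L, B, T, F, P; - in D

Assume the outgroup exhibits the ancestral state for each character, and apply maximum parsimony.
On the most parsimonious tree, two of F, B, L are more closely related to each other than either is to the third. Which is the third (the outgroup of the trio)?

Character polarity is set by the outgroup: the derived state is whichever differs from the outgroup's state, so for spiracle pair III lost, dermal ossicles, caudal autotomy, four-chambered heart the derived state is '-', and for the remaining characters it is '+'.
serrated mandibles (derived state '+') is shared by B, L, and T — a synapomorphy uniting that clade.
spiracle pair III lost: derived state '-' in L and T only — synapomorphy for {L, T}.
cranial crest (derived state '+') is unique to D (autapomorphy; uninformative for grouping).
dermal ossicles: derived state '-' in B, F, L, P, and T only — synapomorphy for {B, F, L, P, T}.
caudal autotomy: derived state '-' in B, L, P, and T only — synapomorphy for {B, L, P, T}.
four-chambered heart: derived state '-' in D only — an autapomorphy, so it tells us nothing about relationships among taxa.
Most parsimonious ingroup topology: ((((B,(L,T)),P),F),D).
B and L share a more recent common ancestor with each other than either does with F, so F is the least closely related of the three.

F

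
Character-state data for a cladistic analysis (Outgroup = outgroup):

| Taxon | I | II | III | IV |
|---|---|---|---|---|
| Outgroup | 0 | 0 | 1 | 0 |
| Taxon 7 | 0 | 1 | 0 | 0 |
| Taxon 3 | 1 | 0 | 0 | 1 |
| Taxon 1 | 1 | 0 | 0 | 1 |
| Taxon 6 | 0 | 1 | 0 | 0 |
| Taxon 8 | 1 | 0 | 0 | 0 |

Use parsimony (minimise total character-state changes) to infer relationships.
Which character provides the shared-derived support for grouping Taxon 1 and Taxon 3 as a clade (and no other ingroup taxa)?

Character polarity is set by the outgroup: the derived state is whichever differs from the outgroup's state, so for III the derived state is '0', and for the remaining characters it is '1'.
I (derived state '1') is shared by Taxon 1, Taxon 3, and Taxon 8 — a synapomorphy uniting that clade.
Only Taxon 6 and Taxon 7 show the derived state '1' for II, supporting them as a clade.
III (derived state '0') is shared by all ingroup taxa — unites the whole ingroup.
IV: derived state '1' in Taxon 1 and Taxon 3 only — synapomorphy for {Taxon 1, Taxon 3}.
Most parsimonious ingroup topology: ((Taxon 7,Taxon 6),((Taxon 3,Taxon 1),Taxon 8)).
The clade {Taxon 1, Taxon 3} is supported by IV: its derived state '1' occurs in exactly those taxa and in no other taxon (including the outgroup).

IV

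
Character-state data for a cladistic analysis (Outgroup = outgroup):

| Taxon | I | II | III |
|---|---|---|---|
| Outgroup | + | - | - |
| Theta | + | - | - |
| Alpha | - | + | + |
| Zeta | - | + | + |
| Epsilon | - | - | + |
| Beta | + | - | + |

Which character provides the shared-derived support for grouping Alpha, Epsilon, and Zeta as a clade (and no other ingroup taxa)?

Character polarity is set by the outgroup: the derived state is whichever differs from the outgroup's state, so for I the derived state is '-', and for the remaining characters it is '+'.
I: derived state '-' in Alpha, Epsilon, and Zeta only — synapomorphy for {Alpha, Epsilon, Zeta}.
II (derived state '+') is shared by Alpha and Zeta — a synapomorphy uniting that clade.
III: derived state '+' in Alpha, Beta, Epsilon, and Zeta only — synapomorphy for {Alpha, Beta, Epsilon, Zeta}.
Most parsimonious ingroup topology: (Theta,(((Alpha,Zeta),Epsilon),Beta)).
The clade {Alpha, Epsilon, Zeta} is supported by I: its derived state '-' occurs in exactly those taxa and in no other taxon (including the outgroup).

I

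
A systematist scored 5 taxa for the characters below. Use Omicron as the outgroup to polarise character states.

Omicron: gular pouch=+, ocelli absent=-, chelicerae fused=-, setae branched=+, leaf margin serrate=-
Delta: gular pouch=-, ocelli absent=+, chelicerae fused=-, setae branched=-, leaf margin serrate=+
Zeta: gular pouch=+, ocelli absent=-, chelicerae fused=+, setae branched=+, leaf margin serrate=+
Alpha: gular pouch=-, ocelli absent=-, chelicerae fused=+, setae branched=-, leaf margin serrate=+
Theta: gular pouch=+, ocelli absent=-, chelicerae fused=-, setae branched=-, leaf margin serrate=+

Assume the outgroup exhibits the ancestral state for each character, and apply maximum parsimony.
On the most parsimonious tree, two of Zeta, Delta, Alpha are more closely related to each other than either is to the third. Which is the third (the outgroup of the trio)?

Zeta

Character polarity is set by the outgroup: the derived state is whichever differs from the outgroup's state, so for gular pouch, setae branched the derived state is '-', and for the remaining characters it is '+'.
gular pouch (derived state '-') is shared by Alpha and Delta — a synapomorphy uniting that clade.
ocelli absent: derived state '+' in Delta only — an autapomorphy, so it tells us nothing about relationships among taxa.
chelicerae fused (state '+') occurs in Alpha and Zeta but conflicts with the nesting implied by the other characters — most parsimoniously interpreted as homoplasy.
Only Alpha, Delta, and Theta show the derived state '-' for setae branched, supporting them as a clade.
All ingroup taxa share the derived state '+' for leaf margin serrate; it defines the ingroup but does not resolve relationships within it.
Most parsimonious ingroup topology: (((Delta,Alpha),Theta),Zeta).
Alpha and Delta share a more recent common ancestor with each other than either does with Zeta, so Zeta is the least closely related of the three.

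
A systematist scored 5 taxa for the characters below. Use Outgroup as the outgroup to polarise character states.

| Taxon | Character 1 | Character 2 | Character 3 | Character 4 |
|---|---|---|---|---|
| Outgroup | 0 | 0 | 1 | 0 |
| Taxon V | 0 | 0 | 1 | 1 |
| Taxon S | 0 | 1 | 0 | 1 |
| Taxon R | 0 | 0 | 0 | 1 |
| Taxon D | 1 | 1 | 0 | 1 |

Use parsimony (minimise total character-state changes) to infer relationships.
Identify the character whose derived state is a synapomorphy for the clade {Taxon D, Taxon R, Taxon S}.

Character 3

Character polarity is set by the outgroup: the derived state is whichever differs from the outgroup's state, so for Character 3 the derived state is '0', and for the remaining characters it is '1'.
Character 1: derived state '1' in Taxon D only — an autapomorphy, so it tells us nothing about relationships among taxa.
Character 2: derived state '1' in Taxon D and Taxon S only — synapomorphy for {Taxon D, Taxon S}.
Character 3 (derived state '0') is shared by Taxon D, Taxon R, and Taxon S — a synapomorphy uniting that clade.
Character 4 (derived state '1') is shared by all ingroup taxa — unites the whole ingroup.
Most parsimonious ingroup topology: (Taxon V,((Taxon S,Taxon D),Taxon R)).
The clade {Taxon D, Taxon R, Taxon S} is supported by Character 3: its derived state '0' occurs in exactly those taxa and in no other taxon (including the outgroup).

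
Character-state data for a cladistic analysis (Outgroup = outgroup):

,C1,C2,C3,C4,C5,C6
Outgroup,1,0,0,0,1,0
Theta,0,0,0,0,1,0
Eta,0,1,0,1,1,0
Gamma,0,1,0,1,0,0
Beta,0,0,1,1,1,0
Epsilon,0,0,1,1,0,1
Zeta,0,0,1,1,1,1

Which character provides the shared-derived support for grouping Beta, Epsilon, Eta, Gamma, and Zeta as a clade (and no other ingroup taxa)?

C4

Character polarity is set by the outgroup: the derived state is whichever differs from the outgroup's state, so for C1, C5 the derived state is '0', and for the remaining characters it is '1'.
All ingroup taxa share the derived state '0' for C1; it defines the ingroup but does not resolve relationships within it.
Only Eta and Gamma show the derived state '1' for C2, supporting them as a clade.
C3: derived state '1' in Beta, Epsilon, and Zeta only — synapomorphy for {Beta, Epsilon, Zeta}.
C4 (derived state '1') is shared by Beta, Epsilon, Eta, Gamma, and Zeta — a synapomorphy uniting that clade.
C5 groups Epsilon and Gamma, which is incompatible with the clades supported by the remaining characters; treating it as convergent (homoplasy) costs fewer steps than any alternative tree.
C6 (derived state '1') is shared by Epsilon and Zeta — a synapomorphy uniting that clade.
Most parsimonious ingroup topology: (Theta,((Eta,Gamma),(Beta,(Epsilon,Zeta)))).
The clade {Beta, Epsilon, Eta, Gamma, Zeta} is supported by C4: its derived state '1' occurs in exactly those taxa and in no other taxon (including the outgroup).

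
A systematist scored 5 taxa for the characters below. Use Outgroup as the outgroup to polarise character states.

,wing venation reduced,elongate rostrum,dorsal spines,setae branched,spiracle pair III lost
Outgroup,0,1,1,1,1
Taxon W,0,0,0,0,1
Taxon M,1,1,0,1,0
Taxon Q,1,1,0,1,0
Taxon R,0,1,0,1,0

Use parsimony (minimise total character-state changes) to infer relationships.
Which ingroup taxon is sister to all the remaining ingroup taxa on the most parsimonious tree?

Character polarity is set by the outgroup: the derived state is whichever differs from the outgroup's state, so for elongate rostrum, dorsal spines, setae branched, spiracle pair III lost the derived state is '0', and for the remaining characters it is '1'.
wing venation reduced: derived state '1' in Taxon M and Taxon Q only — synapomorphy for {Taxon M, Taxon Q}.
elongate rostrum: derived state '0' in Taxon W only — an autapomorphy, so it tells us nothing about relationships among taxa.
dorsal spines (derived state '0') is shared by all ingroup taxa — unites the whole ingroup.
setae branched: derived state '0' in Taxon W only — an autapomorphy, so it tells us nothing about relationships among taxa.
Only Taxon M, Taxon Q, and Taxon R show the derived state '0' for spiracle pair III lost, supporting them as a clade.
Most parsimonious ingroup topology: (Taxon W,((Taxon M,Taxon Q),Taxon R)).
Taxon W is sister to the clade containing all other ingroup taxa, so it is the earliest-diverging (most basal) ingroup lineage.

Taxon W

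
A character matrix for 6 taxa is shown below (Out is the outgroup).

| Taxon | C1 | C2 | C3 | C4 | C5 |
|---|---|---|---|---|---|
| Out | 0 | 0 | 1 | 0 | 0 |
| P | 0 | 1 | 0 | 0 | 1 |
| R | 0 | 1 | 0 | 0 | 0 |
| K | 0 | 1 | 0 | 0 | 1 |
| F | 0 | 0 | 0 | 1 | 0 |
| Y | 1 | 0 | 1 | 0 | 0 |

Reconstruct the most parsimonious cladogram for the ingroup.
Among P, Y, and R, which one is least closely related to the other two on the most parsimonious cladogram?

Y

Character polarity is set by the outgroup: the derived state is whichever differs from the outgroup's state, so for C3 the derived state is '0', and for the remaining characters it is '1'.
C1: derived state '1' in Y only — an autapomorphy, so it tells us nothing about relationships among taxa.
Only K, P, and R show the derived state '1' for C2, supporting them as a clade.
C3 (derived state '0') is shared by F, K, P, and R — a synapomorphy uniting that clade.
C4 (derived state '1') is unique to F (autapomorphy; uninformative for grouping).
C5: derived state '1' in K and P only — synapomorphy for {K, P}.
Most parsimonious ingroup topology: ((((P,K),R),F),Y).
R and P share a more recent common ancestor with each other than either does with Y, so Y is the least closely related of the three.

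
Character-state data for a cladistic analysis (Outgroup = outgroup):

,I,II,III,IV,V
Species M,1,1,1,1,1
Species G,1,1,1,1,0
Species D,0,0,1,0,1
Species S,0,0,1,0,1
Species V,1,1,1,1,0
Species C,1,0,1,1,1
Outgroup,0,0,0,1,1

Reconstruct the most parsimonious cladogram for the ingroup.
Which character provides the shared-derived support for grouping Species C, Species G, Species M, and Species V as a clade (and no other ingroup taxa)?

Character polarity is set by the outgroup: the derived state is whichever differs from the outgroup's state, so for IV, V the derived state is '0', and for the remaining characters it is '1'.
Only Species C, Species G, Species M, and Species V show the derived state '1' for I, supporting them as a clade.
II: derived state '1' in Species G, Species M, and Species V only — synapomorphy for {Species G, Species M, Species V}.
All ingroup taxa share the derived state '1' for III; it defines the ingroup but does not resolve relationships within it.
IV: derived state '0' in Species D and Species S only — synapomorphy for {Species D, Species S}.
V (derived state '0') is shared by Species G and Species V — a synapomorphy uniting that clade.
Most parsimonious ingroup topology: ((Species C,(Species M,(Species V,Species G))),(Species S,Species D)).
The clade {Species C, Species G, Species M, Species V} is supported by I: its derived state '1' occurs in exactly those taxa and in no other taxon (including the outgroup).

I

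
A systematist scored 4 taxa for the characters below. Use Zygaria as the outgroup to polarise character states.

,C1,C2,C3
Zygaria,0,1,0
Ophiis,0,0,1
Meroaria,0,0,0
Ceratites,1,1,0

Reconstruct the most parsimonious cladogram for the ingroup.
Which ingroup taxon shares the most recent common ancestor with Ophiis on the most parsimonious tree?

Meroaria

Character polarity is set by the outgroup: the derived state is whichever differs from the outgroup's state, so for C2 the derived state is '0', and for the remaining characters it is '1'.
C1 (derived state '1') is unique to Ceratites (autapomorphy; uninformative for grouping).
Only Meroaria and Ophiis show the derived state '0' for C2, supporting them as a clade.
C3 (derived state '1') is unique to Ophiis (autapomorphy; uninformative for grouping).
Most parsimonious ingroup topology: ((Ophiis,Meroaria),Ceratites).
Ophiis and Meroaria form a cherry on this tree, so they are sister taxa.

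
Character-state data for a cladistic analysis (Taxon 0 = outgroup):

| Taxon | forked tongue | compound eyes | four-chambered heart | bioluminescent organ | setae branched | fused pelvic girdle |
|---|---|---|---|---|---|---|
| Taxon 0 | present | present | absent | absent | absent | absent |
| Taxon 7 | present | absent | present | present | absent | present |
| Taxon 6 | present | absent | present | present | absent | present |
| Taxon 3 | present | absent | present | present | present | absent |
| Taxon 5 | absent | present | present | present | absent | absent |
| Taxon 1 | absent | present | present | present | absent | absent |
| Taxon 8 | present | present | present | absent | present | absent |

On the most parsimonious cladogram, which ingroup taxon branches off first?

Taxon 8

Character polarity is set by the outgroup: the derived state is whichever differs from the outgroup's state, so for forked tongue, compound eyes the derived state is 'absent', and for the remaining characters it is 'present'.
forked tongue: derived state 'absent' in Taxon 1 and Taxon 5 only — synapomorphy for {Taxon 1, Taxon 5}.
compound eyes: derived state 'absent' in Taxon 3, Taxon 6, and Taxon 7 only — synapomorphy for {Taxon 3, Taxon 6, Taxon 7}.
four-chambered heart (derived state 'present') is shared by all ingroup taxa — unites the whole ingroup.
bioluminescent organ (derived state 'present') is shared by Taxon 1, Taxon 3, Taxon 5, Taxon 6, and Taxon 7 — a synapomorphy uniting that clade.
setae branched (state 'present') occurs in Taxon 3 and Taxon 8 but conflicts with the nesting implied by the other characters — most parsimoniously interpreted as homoplasy.
fused pelvic girdle: derived state 'present' in Taxon 6 and Taxon 7 only — synapomorphy for {Taxon 6, Taxon 7}.
Most parsimonious ingroup topology: ((((Taxon 7,Taxon 6),Taxon 3),(Taxon 5,Taxon 1)),Taxon 8).
Taxon 8 is sister to the clade containing all other ingroup taxa, so it is the earliest-diverging (most basal) ingroup lineage.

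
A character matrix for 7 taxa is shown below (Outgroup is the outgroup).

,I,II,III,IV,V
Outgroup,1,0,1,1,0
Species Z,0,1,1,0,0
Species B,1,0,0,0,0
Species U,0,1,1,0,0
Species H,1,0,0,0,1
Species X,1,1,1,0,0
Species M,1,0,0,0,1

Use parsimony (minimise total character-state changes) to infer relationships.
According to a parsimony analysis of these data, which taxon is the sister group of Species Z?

Species U

Character polarity is set by the outgroup: the derived state is whichever differs from the outgroup's state, so for I, III, IV the derived state is '0', and for the remaining characters it is '1'.
I (derived state '0') is shared by Species U and Species Z — a synapomorphy uniting that clade.
II: derived state '1' in Species U, Species X, and Species Z only — synapomorphy for {Species U, Species X, Species Z}.
Only Species B, Species H, and Species M show the derived state '0' for III, supporting them as a clade.
IV (derived state '0') is shared by all ingroup taxa — unites the whole ingroup.
Only Species H and Species M show the derived state '1' for V, supporting them as a clade.
Most parsimonious ingroup topology: (((Species Z,Species U),Species X),(Species B,(Species H,Species M))).
Species Z and Species U form a cherry on this tree, so they are sister taxa.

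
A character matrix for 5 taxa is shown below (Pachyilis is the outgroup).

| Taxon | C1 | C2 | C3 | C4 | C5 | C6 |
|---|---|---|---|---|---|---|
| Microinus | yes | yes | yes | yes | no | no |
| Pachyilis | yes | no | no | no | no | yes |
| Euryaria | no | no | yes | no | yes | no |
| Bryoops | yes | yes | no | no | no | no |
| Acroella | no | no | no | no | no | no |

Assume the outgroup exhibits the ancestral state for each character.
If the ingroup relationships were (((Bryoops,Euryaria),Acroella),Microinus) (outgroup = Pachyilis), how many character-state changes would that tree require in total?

Map each character onto (((Bryoops,Euryaria),Acroella),Microinus) (rooted by Pachyilis) and count the minimum state changes it requires (Fitch parsimony):
C1: 2; C2: 2; C3: 2; C4: 1; C5: 1; C6: 1.
Total tree length = 9.

9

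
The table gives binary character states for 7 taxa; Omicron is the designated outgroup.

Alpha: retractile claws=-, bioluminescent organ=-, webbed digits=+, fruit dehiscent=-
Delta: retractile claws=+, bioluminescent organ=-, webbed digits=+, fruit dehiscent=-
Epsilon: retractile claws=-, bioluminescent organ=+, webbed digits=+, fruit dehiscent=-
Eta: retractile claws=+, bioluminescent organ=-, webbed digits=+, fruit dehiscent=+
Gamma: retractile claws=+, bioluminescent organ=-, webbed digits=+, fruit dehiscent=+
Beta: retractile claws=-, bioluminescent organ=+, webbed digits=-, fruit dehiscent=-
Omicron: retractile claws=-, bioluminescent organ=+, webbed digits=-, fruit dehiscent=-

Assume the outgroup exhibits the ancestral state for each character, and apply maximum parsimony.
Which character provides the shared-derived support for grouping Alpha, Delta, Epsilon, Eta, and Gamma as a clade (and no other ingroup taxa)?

Character polarity is set by the outgroup: the derived state is whichever differs from the outgroup's state, so for bioluminescent organ the derived state is '-', and for the remaining characters it is '+'.
Only Delta, Eta, and Gamma show the derived state '+' for retractile claws, supporting them as a clade.
bioluminescent organ: derived state '-' in Alpha, Delta, Eta, and Gamma only — synapomorphy for {Alpha, Delta, Eta, Gamma}.
webbed digits: derived state '+' in Alpha, Delta, Epsilon, Eta, and Gamma only — synapomorphy for {Alpha, Delta, Epsilon, Eta, Gamma}.
fruit dehiscent: derived state '+' in Eta and Gamma only — synapomorphy for {Eta, Gamma}.
Most parsimonious ingroup topology: (Beta,(((Delta,(Eta,Gamma)),Alpha),Epsilon)).
The clade {Alpha, Delta, Epsilon, Eta, Gamma} is supported by webbed digits: its derived state '+' occurs in exactly those taxa and in no other taxon (including the outgroup).

webbed digits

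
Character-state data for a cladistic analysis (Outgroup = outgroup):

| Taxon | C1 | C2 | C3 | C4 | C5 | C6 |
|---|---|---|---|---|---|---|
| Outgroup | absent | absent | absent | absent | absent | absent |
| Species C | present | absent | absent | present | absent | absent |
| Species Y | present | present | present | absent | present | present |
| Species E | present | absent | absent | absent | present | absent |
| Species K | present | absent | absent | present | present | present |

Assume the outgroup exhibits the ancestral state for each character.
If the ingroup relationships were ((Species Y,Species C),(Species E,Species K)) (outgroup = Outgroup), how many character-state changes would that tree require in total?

9

Map each character onto ((Species Y,Species C),(Species E,Species K)) (rooted by Outgroup) and count the minimum state changes it requires (Fitch parsimony):
C1: 1; C2: 1; C3: 1; C4: 2; C5: 2; C6: 2.
Total tree length = 9.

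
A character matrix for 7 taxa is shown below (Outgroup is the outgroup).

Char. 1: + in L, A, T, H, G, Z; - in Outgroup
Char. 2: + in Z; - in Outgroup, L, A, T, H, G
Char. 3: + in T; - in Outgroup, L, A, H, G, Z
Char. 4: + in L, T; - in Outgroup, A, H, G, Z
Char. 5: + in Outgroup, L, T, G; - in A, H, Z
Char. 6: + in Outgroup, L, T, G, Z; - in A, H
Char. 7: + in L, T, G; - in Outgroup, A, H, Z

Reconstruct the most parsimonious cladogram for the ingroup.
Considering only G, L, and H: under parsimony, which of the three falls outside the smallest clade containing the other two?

H

Character polarity is set by the outgroup: the derived state is whichever differs from the outgroup's state, so for Char. 5, Char. 6 the derived state is '-', and for the remaining characters it is '+'.
Char. 1 (derived state '+') is shared by all ingroup taxa — unites the whole ingroup.
Char. 2 (derived state '+') is unique to Z (autapomorphy; uninformative for grouping).
Char. 3 (derived state '+') is unique to T (autapomorphy; uninformative for grouping).
Char. 4: derived state '+' in L and T only — synapomorphy for {L, T}.
Only A, H, and Z show the derived state '-' for Char. 5, supporting them as a clade.
Char. 6: derived state '-' in A and H only — synapomorphy for {A, H}.
Only G, L, and T show the derived state '+' for Char. 7, supporting them as a clade.
Most parsimonious ingroup topology: (((L,T),G),((A,H),Z)).
G and L share a more recent common ancestor with each other than either does with H, so H is the least closely related of the three.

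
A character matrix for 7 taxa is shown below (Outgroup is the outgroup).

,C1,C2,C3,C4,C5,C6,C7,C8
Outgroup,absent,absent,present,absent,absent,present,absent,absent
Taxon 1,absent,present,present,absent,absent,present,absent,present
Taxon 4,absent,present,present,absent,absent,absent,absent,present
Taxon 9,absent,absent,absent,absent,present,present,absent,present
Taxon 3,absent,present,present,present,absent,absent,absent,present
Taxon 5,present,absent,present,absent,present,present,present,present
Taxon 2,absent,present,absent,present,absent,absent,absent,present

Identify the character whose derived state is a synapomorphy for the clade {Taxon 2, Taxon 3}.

C4

Character polarity is set by the outgroup: the derived state is whichever differs from the outgroup's state, so for C3, C6 the derived state is 'absent', and for the remaining characters it is 'present'.
C1 (derived state 'present') is unique to Taxon 5 (autapomorphy; uninformative for grouping).
C2: derived state 'present' in Taxon 1, Taxon 2, Taxon 3, and Taxon 4 only — synapomorphy for {Taxon 1, Taxon 2, Taxon 3, Taxon 4}.
C3 groups Taxon 2 and Taxon 9, which is incompatible with the clades supported by the remaining characters; treating it as convergent (homoplasy) costs fewer steps than any alternative tree.
Only Taxon 2 and Taxon 3 show the derived state 'present' for C4, supporting them as a clade.
C5 (derived state 'present') is shared by Taxon 5 and Taxon 9 — a synapomorphy uniting that clade.
Only Taxon 2, Taxon 3, and Taxon 4 show the derived state 'absent' for C6, supporting them as a clade.
C7 (derived state 'present') is unique to Taxon 5 (autapomorphy; uninformative for grouping).
C8 (derived state 'present') is shared by all ingroup taxa — unites the whole ingroup.
Most parsimonious ingroup topology: ((Taxon 1,(Taxon 4,(Taxon 3,Taxon 2))),(Taxon 9,Taxon 5)).
The clade {Taxon 2, Taxon 3} is supported by C4: its derived state 'present' occurs in exactly those taxa and in no other taxon (including the outgroup).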